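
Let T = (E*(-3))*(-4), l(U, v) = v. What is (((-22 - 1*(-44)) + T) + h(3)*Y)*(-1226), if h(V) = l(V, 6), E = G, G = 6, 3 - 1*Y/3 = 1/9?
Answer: -178996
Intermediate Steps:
Y = 26/3 (Y = 9 - 3/9 = 9 - 3*⅑ = 9 - ⅓ = 26/3 ≈ 8.6667)
E = 6
h(V) = 6
T = 72 (T = (6*(-3))*(-4) = -18*(-4) = 72)
(((-22 - 1*(-44)) + T) + h(3)*Y)*(-1226) = (((-22 - 1*(-44)) + 72) + 6*(26/3))*(-1226) = (((-22 + 44) + 72) + 52)*(-1226) = ((22 + 72) + 52)*(-1226) = (94 + 52)*(-1226) = 146*(-1226) = -178996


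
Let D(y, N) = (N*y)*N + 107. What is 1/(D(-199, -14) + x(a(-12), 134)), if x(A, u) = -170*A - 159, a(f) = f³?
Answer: 1/254704 ≈ 3.9261e-6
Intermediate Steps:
D(y, N) = 107 + y*N² (D(y, N) = y*N² + 107 = 107 + y*N²)
x(A, u) = -159 - 170*A
1/(D(-199, -14) + x(a(-12), 134)) = 1/((107 - 199*(-14)²) + (-159 - 170*(-12)³)) = 1/((107 - 199*196) + (-159 - 170*(-1728))) = 1/((107 - 39004) + (-159 + 293760)) = 1/(-38897 + 293601) = 1/254704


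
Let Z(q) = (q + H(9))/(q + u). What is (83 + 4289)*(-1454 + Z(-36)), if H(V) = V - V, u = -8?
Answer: -69886420/11 ≈ -6.3533e+6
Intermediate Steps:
H(V) = 0
Z(q) = q/(-8 + q) (Z(q) = (q + 0)/(q - 8) = q/(-8 + q))
(83 + 4289)*(-1454 + Z(-36)) = (83 + 4289)*(-1454 - 36/(-8 - 36)) = 4372*(-1454 - 36/(-44)) = 4372*(-1454 - 36*(-1/44)) = 4372*(-1454 + 9/11) = 4372*(-15985/11) = -69886420/11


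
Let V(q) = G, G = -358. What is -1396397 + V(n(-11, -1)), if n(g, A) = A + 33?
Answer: -1396755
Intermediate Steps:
n(g, A) = 33 + A
V(q) = -358
-1396397 + V(n(-11, -1)) = -1396397 - 358 = -1396755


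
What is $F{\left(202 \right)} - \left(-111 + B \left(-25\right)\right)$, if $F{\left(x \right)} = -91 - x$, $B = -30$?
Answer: $-932$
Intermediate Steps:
$F{\left(202 \right)} - \left(-111 + B \left(-25\right)\right) = \left(-91 - 202\right) - \left(-111 - -750\right) = \left(-91 - 202\right) - \left(-111 + 750\right) = -293 - 639 = -932$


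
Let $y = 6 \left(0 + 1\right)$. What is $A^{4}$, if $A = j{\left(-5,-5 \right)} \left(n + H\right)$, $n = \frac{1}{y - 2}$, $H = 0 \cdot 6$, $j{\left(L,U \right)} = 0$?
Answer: $0$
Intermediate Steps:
$H = 0$
$y = 6$ ($y = 6 \cdot 1 = 6$)
$n = \frac{1}{4}$ ($n = \frac{1}{6 - 2} = \frac{1}{4} \approx 0.25$)
$A = 0$ ($A = 0 \left(\frac{1}{4} + 0\right) = 0 \cdot \frac{1}{4} = 0$)
$A^{4} = 0^{4} = 0$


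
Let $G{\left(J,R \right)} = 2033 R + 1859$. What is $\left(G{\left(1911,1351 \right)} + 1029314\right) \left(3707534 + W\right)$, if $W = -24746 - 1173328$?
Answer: $9480127571760$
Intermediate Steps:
$G{\left(J,R \right)} = 1859 + 2033 R$
$W = -1198074$
$\left(G{\left(1911,1351 \right)} + 1029314\right) \left(3707534 + W\right) = \left(\left(1859 + 2033 \cdot 1351\right) + 1029314\right) \left(3707534 - 1198074\right) = \left(\left(1859 + 2746583\right) + 1029314\right) 2509460 = \left(2748442 + 1029314\right) 2509460 = 3777756 \cdot 2509460 = 9480127571760$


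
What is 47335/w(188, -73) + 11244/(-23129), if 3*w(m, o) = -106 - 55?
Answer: -3286243929/3723769 ≈ -882.50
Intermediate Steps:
w(m, o) = -161/3 (w(m, o) = (-106 - 55)/3 = (⅓)*(-161) = -161/3)
47335/w(188, -73) + 11244/(-23129) = 47335/(-161/3) + 11244/(-23129) = 47335*(-3/161) + 11244*(-1/23129) = -142005/161 - 11244/23129 = -3286243929/3723769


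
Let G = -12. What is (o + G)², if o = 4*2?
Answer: 16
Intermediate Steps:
o = 8
(o + G)² = (8 - 12)² = (-4)² = 16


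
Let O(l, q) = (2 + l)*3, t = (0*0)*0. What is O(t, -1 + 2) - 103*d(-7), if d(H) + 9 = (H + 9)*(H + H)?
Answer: 3817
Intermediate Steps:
d(H) = -9 + 2*H*(9 + H) (d(H) = -9 + (H + 9)*(H + H) = -9 + (9 + H)*(2*H) = -9 + 2*H*(9 + H))
t = 0 (t = 0*0 = 0)
O(l, q) = 6 + 3*l
O(t, -1 + 2) - 103*d(-7) = (6 + 3*0) - 103*(-9 + 2*(-7)² + 18*(-7)) = (6 + 0) - 103*(-9 + 2*49 - 126) = 6 - 103*(-9 + 98 - 126) = 6 - 103*(-37) = 6 + 3811 = 3817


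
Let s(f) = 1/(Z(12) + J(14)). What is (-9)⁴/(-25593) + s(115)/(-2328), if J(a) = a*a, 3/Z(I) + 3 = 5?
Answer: -1005547391/3922383180 ≈ -0.25636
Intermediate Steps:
Z(I) = 3/2 (Z(I) = 3/(-3 + 5) = 3/2)
J(a) = a²
s(f) = 2/395 (s(f) = 1/(3/2 + 14²) = 1/(3/2 + 196) = 1/(395/2) = 2/395)
(-9)⁴/(-25593) + s(115)/(-2328) = (-9)⁴/(-25593) + (2/395)/(-2328) = 6561*(-1/25593) + (2/395)*(-1/2328) = -2187/8531 - 1/459780 = -1005547391/3922383180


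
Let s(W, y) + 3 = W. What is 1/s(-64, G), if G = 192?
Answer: -1/67 ≈ -0.014925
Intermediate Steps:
s(W, y) = -3 + W
1/s(-64, G) = 1/(-3 - 64) = 1/(-67) = -1/67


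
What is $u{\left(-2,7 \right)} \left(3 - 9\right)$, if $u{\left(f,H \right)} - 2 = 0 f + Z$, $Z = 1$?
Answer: $-18$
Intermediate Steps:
$u{\left(f,H \right)} = 3$ ($u{\left(f,H \right)} = 2 + \left(0 f + 1\right) = 2 + \left(0 + 1\right) = 2 + 1 = 3$)
$u{\left(-2,7 \right)} \left(3 - 9\right) = 3 \left(3 - 9\right) = 3 \left(-6\right) = -18$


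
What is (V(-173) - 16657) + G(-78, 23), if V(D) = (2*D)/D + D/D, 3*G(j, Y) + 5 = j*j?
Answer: -43883/3 ≈ -14628.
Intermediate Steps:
G(j, Y) = -5/3 + j²/3 (G(j, Y) = -5/3 + (j*j)/3 = -5/3 + j²/3)
V(D) = 3 (V(D) = 2 + 1 = 3)
(V(-173) - 16657) + G(-78, 23) = (3 - 16657) + (-5/3 + (⅓)*(-78)²) = -16654 + (-5/3 + (⅓)*6084) = -16654 + (-5/3 + 2028) = -16654 + 6079/3 = -43883/3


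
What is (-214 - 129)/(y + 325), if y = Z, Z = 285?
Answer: -343/610 ≈ -0.56229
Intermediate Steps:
y = 285
(-214 - 129)/(y + 325) = (-214 - 129)/(285 + 325) = -343/610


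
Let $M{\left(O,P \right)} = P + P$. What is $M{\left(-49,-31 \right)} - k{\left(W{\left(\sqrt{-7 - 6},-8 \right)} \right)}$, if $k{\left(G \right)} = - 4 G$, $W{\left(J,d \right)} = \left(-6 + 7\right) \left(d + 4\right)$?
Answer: $-78$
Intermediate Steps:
$M{\left(O,P \right)} = 2 P$
$W{\left(J,d \right)} = 4 + d$ ($W{\left(J,d \right)} = 1 \left(4 + d\right) = 4 + d$)
$M{\left(-49,-31 \right)} - k{\left(W{\left(\sqrt{-7 - 6},-8 \right)} \right)} = 2 \left(-31\right) - - 4 \left(4 - 8\right) = -62 - \left(-4\right) \left(-4\right) = -62 - 16 = -78$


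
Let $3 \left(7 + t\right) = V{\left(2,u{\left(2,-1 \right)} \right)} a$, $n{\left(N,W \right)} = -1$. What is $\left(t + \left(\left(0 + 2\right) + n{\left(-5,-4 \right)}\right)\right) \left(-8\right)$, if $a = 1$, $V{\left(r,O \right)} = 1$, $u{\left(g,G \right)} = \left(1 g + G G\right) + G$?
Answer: $\frac{136}{3} \approx 45.333$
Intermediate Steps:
$u{\left(g,G \right)} = G + g + G^{2}$ ($u{\left(g,G \right)} = \left(g + G^{2}\right) + G = G + g + G^{2}$)
$t = - \frac{20}{3}$ ($t = -7 + \frac{1 \cdot 1}{3} = -7 + \frac{1}{3} \cdot 1 = -7 + \frac{1}{3} = - \frac{20}{3} \approx -6.6667$)
$\left(t + \left(\left(0 + 2\right) + n{\left(-5,-4 \right)}\right)\right) \left(-8\right) = \left(- \frac{20}{3} + \left(\left(0 + 2\right) - 1\right)\right) \left(-8\right) = \left(- \frac{20}{3} + \left(2 - 1\right)\right) \left(-8\right) = \left(- \frac{20}{3} + 1\right) \left(-8\right) = \left(- \frac{17}{3}\right) \left(-8\right) = \frac{136}{3}$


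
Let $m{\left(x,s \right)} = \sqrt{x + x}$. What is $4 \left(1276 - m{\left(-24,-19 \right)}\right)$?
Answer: $5104 - 16 i \sqrt{3} \approx 5104.0 - 27.713 i$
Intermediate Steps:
$m{\left(x,s \right)} = \sqrt{2} \sqrt{x}$ ($m{\left(x,s \right)} = \sqrt{2 x} = \sqrt{2} \sqrt{x}$)
$4 \left(1276 - m{\left(-24,-19 \right)}\right) = 4 \left(1276 - \sqrt{2} \sqrt{-24}\right) = 4 \left(1276 - \sqrt{2} \cdot 2 i \sqrt{6}\right) = 4 \left(1276 - 4 i \sqrt{3}\right) = 5104 - 16 i \sqrt{3}$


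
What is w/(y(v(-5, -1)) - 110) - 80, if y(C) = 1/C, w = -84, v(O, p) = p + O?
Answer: -52376/661 ≈ -79.238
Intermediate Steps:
v(O, p) = O + p
w/(y(v(-5, -1)) - 110) - 80 = -84/(1/(-5 - 1) - 110) - 80 = -84/(1/(-6) - 110) - 80 = -84/(-1/6 - 110) - 80 = -84/(-661/6) - 80 = -84*(-6/661) - 80 = 504/661 - 80 = -52376/661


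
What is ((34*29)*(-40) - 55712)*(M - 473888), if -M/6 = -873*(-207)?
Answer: 148261469408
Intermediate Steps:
M = -1084266 (M = -(-5238)*(-207) = -6*180711 = -1084266)
((34*29)*(-40) - 55712)*(M - 473888) = ((34*29)*(-40) - 55712)*(-1084266 - 473888) = (986*(-40) - 55712)*(-1558154) = (-39440 - 55712)*(-1558154) = -95152*(-1558154) = 148261469408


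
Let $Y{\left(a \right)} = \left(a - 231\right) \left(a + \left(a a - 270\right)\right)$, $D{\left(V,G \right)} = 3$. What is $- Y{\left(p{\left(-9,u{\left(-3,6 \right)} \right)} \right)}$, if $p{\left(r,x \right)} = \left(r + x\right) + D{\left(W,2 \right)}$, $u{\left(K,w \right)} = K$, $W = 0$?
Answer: $-47520$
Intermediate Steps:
$p{\left(r,x \right)} = 3 + r + x$ ($p{\left(r,x \right)} = \left(r + x\right) + 3 = 3 + r + x$)
$Y{\left(a \right)} = \left(-231 + a\right) \left(-270 + a + a^{2}\right)$ ($Y{\left(a \right)} = \left(-231 + a\right) \left(a + \left(a^{2} - 270\right)\right) = \left(-231 + a\right) \left(a + \left(-270 + a^{2}\right)\right) = \left(-231 + a\right) \left(-270 + a + a^{2}\right)$)
$- Y{\left(p{\left(-9,u{\left(-3,6 \right)} \right)} \right)} = - (62370 + \left(3 - 9 - 3\right)^{3} - 501 \left(3 - 9 - 3\right) - 230 \left(3 - 9 - 3\right)^{2}) = - (62370 + \left(-9\right)^{3} - -4509 - 230 \left(-9\right)^{2}) = - (62370 - 729 + 4509 - 18630) = \left(-1\right) 47520 = -47520$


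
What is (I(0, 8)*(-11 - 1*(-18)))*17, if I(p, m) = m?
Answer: 952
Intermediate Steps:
(I(0, 8)*(-11 - 1*(-18)))*17 = (8*(-11 - 1*(-18)))*17 = (8*(-11 + 18))*17 = (8*7)*17 = 56*17 = 952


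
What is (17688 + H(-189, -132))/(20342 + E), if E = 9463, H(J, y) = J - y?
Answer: 5877/9935 ≈ 0.59155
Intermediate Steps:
(17688 + H(-189, -132))/(20342 + E) = (17688 + (-189 - 1*(-132)))/(20342 + 9463) = (17688 + (-189 + 132))/29805 = (17688 - 57)*(1/29805) = 17631*(1/29805) = 5877/9935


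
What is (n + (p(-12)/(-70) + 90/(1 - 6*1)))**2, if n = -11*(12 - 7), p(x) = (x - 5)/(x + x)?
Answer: 15044739649/2822400 ≈ 5330.5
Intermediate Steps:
p(x) = (-5 + x)/(2*x) (p(x) = (-5 + x)/((2*x)) = (-5 + x)*(1/(2*x)) = (-5 + x)/(2*x))
n = -55 (n = -11*5 = -55)
(n + (p(-12)/(-70) + 90/(1 - 6*1)))**2 = (-55 + (((1/2)*(-5 - 12)/(-12))/(-70) + 90/(1 - 6*1)))**2 = (-55 + (((1/2)*(-1/12)*(-17))*(-1/70) + 90/(1 - 6)))**2 = (-55 + ((17/24)*(-1/70) + 90/(-5)))**2 = (-55 + (-17/1680 + 90*(-1/5)))**2 = (-55 + (-17/1680 - 18))**2 = (-55 - 30257/1680)**2 = (-122657/1680)**2 = 15044739649/2822400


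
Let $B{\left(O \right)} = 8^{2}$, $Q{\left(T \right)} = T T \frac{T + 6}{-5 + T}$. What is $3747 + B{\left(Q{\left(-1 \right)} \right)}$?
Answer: $3811$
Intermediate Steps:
$Q{\left(T \right)} = \frac{T^{2} \left(6 + T\right)}{-5 + T}$ ($Q{\left(T \right)} = T^{2} \frac{6 + T}{-5 + T} = \frac{T^{2} \left(6 + T\right)}{-5 + T}$)
$B{\left(O \right)} = 64$
$3747 + B{\left(Q{\left(-1 \right)} \right)} = 3747 + 64 = 3811$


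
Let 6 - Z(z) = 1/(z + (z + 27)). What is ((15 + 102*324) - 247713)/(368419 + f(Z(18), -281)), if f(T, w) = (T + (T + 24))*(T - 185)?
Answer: -851945850/1436699063 ≈ -0.59299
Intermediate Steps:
Z(z) = 6 - 1/(27 + 2*z) (Z(z) = 6 - 1/(z + (z + 27)) = 6 - 1/(z + (27 + z)) = 6 - 1/(27 + 2*z))
f(T, w) = (-185 + T)*(24 + 2*T) (f(T, w) = (T + (24 + T))*(-185 + T) = (24 + 2*T)*(-185 + T) = (-185 + T)*(24 + 2*T))
((15 + 102*324) - 247713)/(368419 + f(Z(18), -281)) = ((15 + 102*324) - 247713)/(368419 + (-4440 - 346*(161 + 12*18)/(27 + 2*18) + 2*((161 + 12*18)/(27 + 2*18))²)) = ((15 + 33048) - 247713)/(368419 + (-4440 - 346*(161 + 216)/(27 + 36) + 2*((161 + 216)/(27 + 36))²)) = (33063 - 247713)/(368419 + (-4440 - 346*377/63 + 2*(377/63)²)) = -214650/(368419 + (-4440 - 346*377/63 + 2*((1/63)*377)²)) = -214650/(368419 + (-4440 - 346*377/63 + 2*(377/63)²)) = -214650/(368419 + (-4440 - 130442/63 + 2*(142129/3969))) = -214650/(368419 + (-4440 - 130442/63 + 284258/3969)) = -214650/(368419 - 25555948/3969) = -214650/1436699063/3969 = -214650*3969/1436699063 = -851945850/1436699063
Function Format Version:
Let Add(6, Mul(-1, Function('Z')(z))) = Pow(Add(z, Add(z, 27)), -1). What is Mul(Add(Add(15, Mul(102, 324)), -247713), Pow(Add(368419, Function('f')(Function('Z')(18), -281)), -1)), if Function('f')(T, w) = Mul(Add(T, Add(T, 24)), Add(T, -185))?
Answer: Rational(-851945850, 1436699063) ≈ -0.59299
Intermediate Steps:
Function('Z')(z) = Add(6, Mul(-1, Pow(Add(27, Mul(2, z)), -1))) (Function('Z')(z) = Add(6, Mul(-1, Pow(Add(z, Add(z, 27)), -1))) = Add(6, Mul(-1, Pow(Add(z, Add(27, z)), -1))) = Add(6, Mul(-1, Pow(Add(27, Mul(2, z)), -1))))
Function('f')(T, w) = Mul(Add(-185, T), Add(24, Mul(2, T))) (Function('f')(T, w) = Mul(Add(T, Add(24, T)), Add(-185, T)) = Mul(Add(24, Mul(2, T)), Add(-185, T)) = Mul(Add(-185, T), Add(24, Mul(2, T))))
Mul(Add(Add(15, Mul(102, 324)), -247713), Pow(Add(368419, Function('f')(Function('Z')(18), -281)), -1)) = Mul(Add(Add(15, Mul(102, 324)), -247713), Pow(Add(368419, Add(-4440, Mul(-346, Mul(Pow(Add(27, Mul(2, 18)), -1), Add(161, Mul(12, 18)))), Mul(2, Pow(Mul(Pow(Add(27, Mul(2, 18)), -1), Add(161, Mul(12, 18))), 2)))), -1)) = Mul(Add(Add(15, 33048), -247713), Pow(Add(368419, Add(-4440, Mul(-346, Mul(Pow(Add(27, 36), -1), Add(161, 216))), Mul(2, Pow(Mul(Pow(Add(27, 36), -1), Add(161, 216)), 2)))), -1)) = Mul(Add(33063, -247713), Pow(Add(368419, Add(-4440, Mul(-346, Mul(Pow(63, -1), 377)), Mul(2, Pow(Mul(Pow(63, -1), 377), 2)))), -1)) = Mul(-214650, Pow(Add(368419, Add(-4440, Mul(-346, Mul(Rational(1, 63), 377)), Mul(2, Pow(Mul(Rational(1, 63), 377), 2)))), -1)) = Mul(-214650, Pow(Add(368419, Add(-4440, Mul(-346, Rational(377, 63)), Mul(2, Pow(Rational(377, 63), 2)))), -1)) = Mul(-214650, Pow(Add(368419, Add(-4440, Rational(-130442, 63), Mul(2, Rational(142129, 3969)))), -1)) = Mul(-214650, Pow(Add(368419, Add(-4440, Rational(-130442, 63), Rational(284258, 3969))), -1)) = Mul(-214650, Pow(Add(368419, Rational(-25555948, 3969)), -1)) = Mul(-214650, Pow(Rational(1436699063, 3969), -1)) = Mul(-214650, Rational(3969, 1436699063)) = Rational(-851945850, 1436699063)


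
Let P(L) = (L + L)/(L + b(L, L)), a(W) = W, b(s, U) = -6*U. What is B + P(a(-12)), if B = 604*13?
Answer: 39258/5 ≈ 7851.6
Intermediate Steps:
P(L) = -2/5 (P(L) = (L + L)/(L - 6*L) = (2*L)/((-5*L)) = (2*L)*(-1/(5*L)) = -2/5)
B = 7852
B + P(a(-12)) = 7852 - 2/5 = 39258/5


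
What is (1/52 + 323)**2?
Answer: 282139209/2704 ≈ 1.0434e+5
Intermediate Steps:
(1/52 + 323)**2 = (16797/52)**2 = 282139209/2704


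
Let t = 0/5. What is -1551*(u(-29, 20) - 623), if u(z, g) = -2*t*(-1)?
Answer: 966273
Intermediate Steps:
t = 0 (t = 0*(⅕) = 0)
u(z, g) = 0 (u(z, g) = -2*0*(-1) = 0*(-1) = 0)
-1551*(u(-29, 20) - 623) = -1551*(0 - 623) = -1551*(-623) = 966273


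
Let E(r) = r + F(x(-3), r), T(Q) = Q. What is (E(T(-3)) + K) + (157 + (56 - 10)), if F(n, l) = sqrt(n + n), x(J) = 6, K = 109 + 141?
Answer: 450 + 2*sqrt(3) ≈ 453.46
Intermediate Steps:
K = 250
F(n, l) = sqrt(2)*sqrt(n) (F(n, l) = sqrt(2*n) = sqrt(2)*sqrt(n))
E(r) = r + 2*sqrt(3) (E(r) = r + sqrt(2)*sqrt(6) = r + 2*sqrt(3))
(E(T(-3)) + K) + (157 + (56 - 10)) = ((-3 + 2*sqrt(3)) + 250) + (157 + (56 - 10)) = (247 + 2*sqrt(3)) + (157 + 46) = (247 + 2*sqrt(3)) + 203 = 450 + 2*sqrt(3)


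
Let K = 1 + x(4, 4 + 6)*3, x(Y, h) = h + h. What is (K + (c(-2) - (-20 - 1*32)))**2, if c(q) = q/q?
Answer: 12996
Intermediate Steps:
x(Y, h) = 2*h
c(q) = 1
K = 61 (K = 1 + (2*(4 + 6))*3 = 1 + (2*10)*3 = 1 + 20*3 = 1 + 60 = 61)
(K + (c(-2) - (-20 - 1*32)))**2 = (61 + (1 - (-20 - 1*32)))**2 = (61 + (1 - (-20 - 32)))**2 = (61 + (1 - 1*(-52)))**2 = (61 + (1 + 52))**2 = (61 + 53)**2 = 114**2 = 12996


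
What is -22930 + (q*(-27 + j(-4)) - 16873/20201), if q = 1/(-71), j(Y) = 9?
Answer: -32888668395/1434271 ≈ -22931.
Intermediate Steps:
q = -1/71 ≈ -0.014085
-22930 + (q*(-27 + j(-4)) - 16873/20201) = -22930 + (-(-27 + 9)/71 - 16873/20201) = -22930 + (-1/71*(-18) - 16873/20201) = -22930 + (18/71 - 1*16873/20201) = -22930 + (18/71 - 16873/20201) = -22930 - 834365/1434271 = -32888668395/1434271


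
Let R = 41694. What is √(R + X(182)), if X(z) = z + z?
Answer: √42058 ≈ 205.08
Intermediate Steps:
X(z) = 2*z
√(R + X(182)) = √(41694 + 2*182) = √(41694 + 364) = √42058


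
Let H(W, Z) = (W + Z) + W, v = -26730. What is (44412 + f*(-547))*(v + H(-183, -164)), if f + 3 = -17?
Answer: -1508895520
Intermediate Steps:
f = -20 (f = -3 - 17 = -20)
H(W, Z) = Z + 2*W
(44412 + f*(-547))*(v + H(-183, -164)) = (44412 - 20*(-547))*(-26730 + (-164 + 2*(-183))) = (44412 + 10940)*(-26730 + (-164 - 366)) = 55352*(-26730 - 530) = 55352*(-27260) = -1508895520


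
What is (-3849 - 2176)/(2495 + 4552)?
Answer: -6025/7047 ≈ -0.85497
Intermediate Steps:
(-3849 - 2176)/(2495 + 4552) = -6025/7047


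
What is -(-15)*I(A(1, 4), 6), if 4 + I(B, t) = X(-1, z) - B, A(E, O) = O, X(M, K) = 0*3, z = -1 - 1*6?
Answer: -120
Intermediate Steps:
z = -7 (z = -1 - 6 = -7)
X(M, K) = 0
I(B, t) = -4 - B (I(B, t) = -4 + (0 - B) = -4 - B)
-(-15)*I(A(1, 4), 6) = -(-15)*(-4 - 1*4) = -(-15)*(-4 - 4) = -(-15)*(-8) = -3*40 = -120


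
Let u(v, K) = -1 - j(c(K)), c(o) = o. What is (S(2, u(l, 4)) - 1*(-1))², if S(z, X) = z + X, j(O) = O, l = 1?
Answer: 4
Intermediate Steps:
u(v, K) = -1 - K
S(z, X) = X + z
(S(2, u(l, 4)) - 1*(-1))² = (((-1 - 1*4) + 2) - 1*(-1))² = (((-1 - 4) + 2) + 1)² = ((-5 + 2) + 1)² = (-3 + 1)² = (-2)² = 4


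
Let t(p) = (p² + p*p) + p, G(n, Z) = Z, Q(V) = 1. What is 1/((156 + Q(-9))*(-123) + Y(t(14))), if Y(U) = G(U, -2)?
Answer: -1/19313 ≈ -5.1779e-5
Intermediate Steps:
t(p) = p + 2*p² (t(p) = (p² + p²) + p = 2*p² + p = p + 2*p²)
Y(U) = -2
1/((156 + Q(-9))*(-123) + Y(t(14))) = 1/((156 + 1)*(-123) - 2) = 1/(157*(-123) - 2) = 1/(-19311 - 2) = 1/(-19313) = -1/19313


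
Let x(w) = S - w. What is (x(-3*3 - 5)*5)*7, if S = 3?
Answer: 595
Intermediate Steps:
x(w) = 3 - w
(x(-3*3 - 5)*5)*7 = ((3 - (-3*3 - 5))*5)*7 = ((3 - (-9 - 5))*5)*7 = ((3 - 1*(-14))*5)*7 = ((3 + 14)*5)*7 = (17*5)*7 = 85*7 = 595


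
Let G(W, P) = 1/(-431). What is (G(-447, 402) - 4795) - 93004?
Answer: -42151370/431 ≈ -97799.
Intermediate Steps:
G(W, P) = -1/431
(G(-447, 402) - 4795) - 93004 = (-1/431 - 4795) - 93004 = -2066646/431 - 93004 = -42151370/431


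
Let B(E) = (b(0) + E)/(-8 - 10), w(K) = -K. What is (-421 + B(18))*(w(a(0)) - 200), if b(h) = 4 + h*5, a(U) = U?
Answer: 760000/9 ≈ 84445.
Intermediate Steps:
b(h) = 4 + 5*h
B(E) = -2/9 - E/18 (B(E) = ((4 + 5*0) + E)/(-8 - 10) = ((4 + 0) + E)/(-18) = (4 + E)*(-1/18) = -2/9 - E/18)
(-421 + B(18))*(w(a(0)) - 200) = (-421 + (-2/9 - 1/18*18))*(-1*0 - 200) = (-421 + (-2/9 - 1))*(0 - 200) = (-421 - 11/9)*(-200) = -3800/9*(-200) = 760000/9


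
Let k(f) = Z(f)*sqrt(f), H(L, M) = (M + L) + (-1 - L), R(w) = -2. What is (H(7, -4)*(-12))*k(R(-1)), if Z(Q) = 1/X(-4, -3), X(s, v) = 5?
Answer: 12*I*sqrt(2) ≈ 16.971*I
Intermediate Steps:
H(L, M) = -1 + M (H(L, M) = (L + M) + (-1 - L) = -1 + M)
Z(Q) = 1/5
k(f) = sqrt(f)/5
(H(7, -4)*(-12))*k(R(-1)) = ((-1 - 4)*(-12))*(sqrt(-2)/5) = (-5*(-12))*((I*sqrt(2))/5) = 60*(I*sqrt(2)/5) = 12*I*sqrt(2)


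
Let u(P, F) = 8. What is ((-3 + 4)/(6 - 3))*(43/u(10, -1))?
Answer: 43/24 ≈ 1.7917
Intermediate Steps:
((-3 + 4)/(6 - 3))*(43/u(10, -1)) = ((-3 + 4)/(6 - 3))*(43/8) = (1/3)*(43*(1/8)) = (1*(1/3))*(43/8) = (1/3)*(43/8) = 43/24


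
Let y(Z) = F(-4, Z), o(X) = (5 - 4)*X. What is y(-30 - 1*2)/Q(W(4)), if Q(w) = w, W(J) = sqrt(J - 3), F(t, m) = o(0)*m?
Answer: 0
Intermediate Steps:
o(X) = X (o(X) = 1*X = X)
F(t, m) = 0 (F(t, m) = 0*m = 0)
W(J) = sqrt(-3 + J)
y(Z) = 0
y(-30 - 1*2)/Q(W(4)) = 0/(sqrt(-3 + 4)) = 0/(sqrt(1)) = 0/1 = 0*1 = 0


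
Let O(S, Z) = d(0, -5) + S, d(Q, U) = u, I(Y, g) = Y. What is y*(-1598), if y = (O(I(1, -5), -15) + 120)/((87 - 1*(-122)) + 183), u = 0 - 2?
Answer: -13583/28 ≈ -485.11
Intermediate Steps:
u = -2
d(Q, U) = -2
O(S, Z) = -2 + S
y = 17/56 (y = ((-2 + 1) + 120)/((87 - 1*(-122)) + 183) = (-1 + 120)/((87 + 122) + 183) = 119/(209 + 183) = 119/392 = 119*(1/392) = 17/56 ≈ 0.30357)
y*(-1598) = (17/56)*(-1598) = -13583/28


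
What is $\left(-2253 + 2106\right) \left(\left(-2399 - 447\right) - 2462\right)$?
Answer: $780276$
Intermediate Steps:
$\left(-2253 + 2106\right) \left(\left(-2399 - 447\right) - 2462\right) = - 147 \left(-2846 - 2462\right) = \left(-147\right) \left(-5308\right) = 780276$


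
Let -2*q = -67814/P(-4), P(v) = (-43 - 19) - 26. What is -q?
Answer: 33907/88 ≈ 385.31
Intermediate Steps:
P(v) = -88 (P(v) = -62 - 26 = -88)
q = -33907/88 (q = -(-33907)/(-88) = -(-33907)*(-1)/88 = -1/2*33907/44 = -33907/88 ≈ -385.31)
-q = -1*(-33907/88) = 33907/88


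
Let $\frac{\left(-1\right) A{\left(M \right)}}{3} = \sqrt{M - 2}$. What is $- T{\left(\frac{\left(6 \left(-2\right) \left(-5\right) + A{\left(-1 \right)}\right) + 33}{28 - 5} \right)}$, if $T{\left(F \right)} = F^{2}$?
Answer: $- \frac{8622}{529} + \frac{558 i \sqrt{3}}{529} \approx -16.299 + 1.827 i$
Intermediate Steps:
$A{\left(M \right)} = - 3 \sqrt{-2 + M}$ ($A{\left(M \right)} = - 3 \sqrt{M - 2} = - 3 \sqrt{-2 + M}$)
$- T{\left(\frac{\left(6 \left(-2\right) \left(-5\right) + A{\left(-1 \right)}\right) + 33}{28 - 5} \right)} = - \left(\frac{\left(6 \left(-2\right) \left(-5\right) - 3 \sqrt{-2 - 1}\right) + 33}{28 - 5}\right)^{2} = - \left(\frac{\left(\left(-12\right) \left(-5\right) - 3 \sqrt{-3}\right) + 33}{23}\right)^{2} = - \left(\left(\left(60 - 3 i \sqrt{3}\right) + 33\right) \frac{1}{23}\right)^{2} = - \left(\left(93 - 3 i \sqrt{3}\right) \frac{1}{23}\right)^{2} = - \left(\frac{93}{23} - \frac{3 i \sqrt{3}}{23}\right)^{2}$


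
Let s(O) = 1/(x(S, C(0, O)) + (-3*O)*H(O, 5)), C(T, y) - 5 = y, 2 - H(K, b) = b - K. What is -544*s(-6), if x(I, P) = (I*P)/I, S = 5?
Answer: 544/163 ≈ 3.3374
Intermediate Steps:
H(K, b) = 2 + K - b (H(K, b) = 2 - (b - K) = 2 + (K - b) = 2 + K - b)
C(T, y) = 5 + y
x(I, P) = P
s(O) = 1/(5 + O - 3*O*(-3 + O)) (s(O) = 1/((5 + O) + (-3*O)*(2 + O - 1*5)) = 1/((5 + O) + (-3*O)*(2 + O - 5)) = 1/((5 + O) + (-3*O)*(-3 + O)) = 1/((5 + O) - 3*O*(-3 + O)) = 1/(5 + O - 3*O*(-3 + O)))
-544*s(-6) = -544/(5 - 6 - 3*(-6)*(-3 - 6)) = -544/(5 - 6 - 3*(-6)*(-9)) = -544/(5 - 6 - 162) = -544/(-163) = -544*(-1/163) = 544/163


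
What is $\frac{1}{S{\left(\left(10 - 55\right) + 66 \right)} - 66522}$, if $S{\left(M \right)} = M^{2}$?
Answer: $- \frac{1}{66081} \approx -1.5133 \cdot 10^{-5}$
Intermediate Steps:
$\frac{1}{S{\left(\left(10 - 55\right) + 66 \right)} - 66522} = \frac{1}{\left(\left(10 - 55\right) + 66\right)^{2} - 66522} = \frac{1}{\left(-45 + 66\right)^{2} - 66522} = \frac{1}{21^{2} - 66522} = \frac{1}{441 - 66522} = \frac{1}{-66081} = - \frac{1}{66081}$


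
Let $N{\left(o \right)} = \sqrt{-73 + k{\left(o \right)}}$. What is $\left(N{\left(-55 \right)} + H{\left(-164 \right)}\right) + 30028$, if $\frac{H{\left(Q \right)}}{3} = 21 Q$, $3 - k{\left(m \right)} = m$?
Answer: $19696 + i \sqrt{15} \approx 19696.0 + 3.873 i$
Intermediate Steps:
$k{\left(m \right)} = 3 - m$
$N{\left(o \right)} = \sqrt{-70 - o}$ ($N{\left(o \right)} = \sqrt{-73 - \left(-3 + o\right)} = \sqrt{-70 - o}$)
$H{\left(Q \right)} = 63 Q$ ($H{\left(Q \right)} = 3 \cdot 21 Q = 63 Q$)
$\left(N{\left(-55 \right)} + H{\left(-164 \right)}\right) + 30028 = \left(\sqrt{-70 - -55} + 63 \left(-164\right)\right) + 30028 = \left(\sqrt{-70 + 55} - 10332\right) + 30028 = \left(\sqrt{-15} - 10332\right) + 30028 = \left(i \sqrt{15} - 10332\right) + 30028 = \left(-10332 + i \sqrt{15}\right) + 30028 = 19696 + i \sqrt{15}$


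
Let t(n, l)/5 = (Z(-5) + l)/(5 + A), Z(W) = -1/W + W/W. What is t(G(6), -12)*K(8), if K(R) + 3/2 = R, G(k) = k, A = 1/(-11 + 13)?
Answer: -702/11 ≈ -63.818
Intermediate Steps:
A = 1/2 ≈ 0.50000
K(R) = -3/2 + R
Z(W) = 1 - 1/W (Z(W) = -1/W + 1 = 1 - 1/W)
t(n, l) = 12/11 + 10*l/11 (t(n, l) = 5*(((-1 - 5)/(-5) + l)/(5 + 1/2)) = 5*((-1/5*(-6) + l)/(11/2)) = 5*((6/5 + l)*(2/11)) = 5*(12/55 + 2*l/11) = 12/11 + 10*l/11)
t(G(6), -12)*K(8) = (12/11 + (10/11)*(-12))*(-3/2 + 8) = (12/11 - 120/11)*(13/2) = -108/11*13/2 = -702/11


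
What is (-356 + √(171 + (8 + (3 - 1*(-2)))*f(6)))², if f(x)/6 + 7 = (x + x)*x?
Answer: (356 - √5241)² ≈ 80432.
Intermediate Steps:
f(x) = -42 + 12*x² (f(x) = -42 + 6*((x + x)*x) = -42 + 6*((2*x)*x) = -42 + 6*(2*x²) = -42 + 12*x²)
(-356 + √(171 + (8 + (3 - 1*(-2)))*f(6)))² = (-356 + √(171 + (8 + (3 - 1*(-2)))*(-42 + 12*6²)))² = (-356 + √(171 + (8 + (3 + 2))*(-42 + 12*36)))² = (-356 + √(171 + (8 + 5)*(-42 + 432)))² = (-356 + √(171 + 13*390))² = (-356 + √(171 + 5070))² = (-356 + √5241)²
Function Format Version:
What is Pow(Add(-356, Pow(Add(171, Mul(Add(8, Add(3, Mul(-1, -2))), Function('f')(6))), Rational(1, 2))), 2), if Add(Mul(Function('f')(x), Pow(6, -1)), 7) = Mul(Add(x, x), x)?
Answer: Pow(Add(356, Mul(-1, Pow(5241, Rational(1, 2)))), 2) ≈ 80432.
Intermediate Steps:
Function('f')(x) = Add(-42, Mul(12, Pow(x, 2))) (Function('f')(x) = Add(-42, Mul(6, Mul(Add(x, x), x))) = Add(-42, Mul(6, Mul(Mul(2, x), x))) = Add(-42, Mul(6, Mul(2, Pow(x, 2)))) = Add(-42, Mul(12, Pow(x, 2))))
Pow(Add(-356, Pow(Add(171, Mul(Add(8, Add(3, Mul(-1, -2))), Function('f')(6))), Rational(1, 2))), 2) = Pow(Add(-356, Pow(Add(171, Mul(Add(8, Add(3, Mul(-1, -2))), Add(-42, Mul(12, Pow(6, 2))))), Rational(1, 2))), 2) = Pow(Add(-356, Pow(Add(171, Mul(Add(8, Add(3, 2)), Add(-42, Mul(12, 36)))), Rational(1, 2))), 2) = Pow(Add(-356, Pow(Add(171, Mul(Add(8, 5), Add(-42, 432))), Rational(1, 2))), 2) = Pow(Add(-356, Pow(Add(171, Mul(13, 390)), Rational(1, 2))), 2) = Pow(Add(-356, Pow(Add(171, 5070), Rational(1, 2))), 2) = Pow(Add(-356, Pow(5241, Rational(1, 2))), 2)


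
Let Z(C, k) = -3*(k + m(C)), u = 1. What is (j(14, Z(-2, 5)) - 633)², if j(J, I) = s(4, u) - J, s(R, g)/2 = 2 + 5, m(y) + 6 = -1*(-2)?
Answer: 400689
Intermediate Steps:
m(y) = -4 (m(y) = -6 - 1*(-2) = -6 + 2 = -4)
s(R, g) = 14 (s(R, g) = 2*(2 + 5) = 2*7 = 14)
Z(C, k) = 12 - 3*k (Z(C, k) = -3*(k - 4) = -3*(-4 + k) = 12 - 3*k)
j(J, I) = 14 - J
(j(14, Z(-2, 5)) - 633)² = ((14 - 1*14) - 633)² = ((14 - 14) - 633)² = (0 - 633)² = (-633)² = 400689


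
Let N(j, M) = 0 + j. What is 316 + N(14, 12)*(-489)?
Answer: -6530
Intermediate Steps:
N(j, M) = j
316 + N(14, 12)*(-489) = 316 + 14*(-489) = 316 - 6846 = -6530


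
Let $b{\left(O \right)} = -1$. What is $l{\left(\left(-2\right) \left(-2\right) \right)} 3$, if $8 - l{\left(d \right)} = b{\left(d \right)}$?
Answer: $27$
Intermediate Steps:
$l{\left(d \right)} = 9$ ($l{\left(d \right)} = 8 - -1 = 8 + 1 = 9$)
$l{\left(\left(-2\right) \left(-2\right) \right)} 3 = 9 \cdot 3 = 27$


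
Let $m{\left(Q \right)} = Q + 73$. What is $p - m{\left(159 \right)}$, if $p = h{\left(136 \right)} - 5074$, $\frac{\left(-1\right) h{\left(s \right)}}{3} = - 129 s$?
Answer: $47326$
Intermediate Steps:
$h{\left(s \right)} = 387 s$ ($h{\left(s \right)} = - 3 \left(- 129 s\right) = 387 s$)
$m{\left(Q \right)} = 73 + Q$
$p = 47558$ ($p = 387 \cdot 136 - 5074 = 52632 - 5074 = 47558$)
$p - m{\left(159 \right)} = 47558 - \left(73 + 159\right) = 47558 - 232 = 47326$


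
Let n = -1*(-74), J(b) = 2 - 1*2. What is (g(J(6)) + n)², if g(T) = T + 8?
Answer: 6724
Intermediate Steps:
J(b) = 0 (J(b) = 2 - 2 = 0)
g(T) = 8 + T
n = 74
(g(J(6)) + n)² = ((8 + 0) + 74)² = (8 + 74)² = 82² = 6724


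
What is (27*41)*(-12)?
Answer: -13284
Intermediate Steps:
(27*41)*(-12) = 1107*(-12) = -13284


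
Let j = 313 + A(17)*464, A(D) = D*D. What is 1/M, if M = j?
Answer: 1/134409 ≈ 7.4400e-6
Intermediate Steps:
A(D) = D²
j = 134409 (j = 313 + 17²*464 = 313 + 289*464 = 313 + 134096 = 134409)
M = 134409
1/M = 1/134409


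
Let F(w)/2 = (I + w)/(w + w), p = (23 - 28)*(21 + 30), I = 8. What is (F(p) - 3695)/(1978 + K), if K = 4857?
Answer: -941978/1742925 ≈ -0.54046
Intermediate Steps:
p = -255 (p = -5*51 = -255)
F(w) = (8 + w)/w (F(w) = 2*((8 + w)/(w + w)) = 2*((8 + w)/((2*w))) = 2*((8 + w)*(1/(2*w))) = 2*((8 + w)/(2*w)) = (8 + w)/w)
(F(p) - 3695)/(1978 + K) = ((8 - 255)/(-255) - 3695)/(1978 + 4857) = (-1/255*(-247) - 3695)/6835 = (247/255 - 3695)*(1/6835) = -941978/255*1/6835 = -941978/1742925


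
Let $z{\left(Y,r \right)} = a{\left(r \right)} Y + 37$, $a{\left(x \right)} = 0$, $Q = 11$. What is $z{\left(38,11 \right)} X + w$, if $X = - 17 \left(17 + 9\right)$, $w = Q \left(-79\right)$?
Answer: $-17223$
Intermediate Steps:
$w = -869$ ($w = 11 \left(-79\right) = -869$)
$z{\left(Y,r \right)} = 37$ ($z{\left(Y,r \right)} = 0 Y + 37 = 0 + 37 = 37$)
$X = -442$ ($X = \left(-17\right) 26 = -442$)
$z{\left(38,11 \right)} X + w = 37 \left(-442\right) - 869 = -16354 - 869 = -17223$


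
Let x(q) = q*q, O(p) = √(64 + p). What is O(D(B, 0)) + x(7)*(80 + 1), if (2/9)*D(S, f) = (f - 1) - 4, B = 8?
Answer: 3969 + √166/2 ≈ 3975.4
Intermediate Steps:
D(S, f) = -45/2 + 9*f/2 (D(S, f) = 9*((f - 1) - 4)/2 = 9*((-1 + f) - 4)/2 = 9*(-5 + f)/2 = -45/2 + 9*f/2)
x(q) = q²
O(D(B, 0)) + x(7)*(80 + 1) = √(64 + (-45/2 + (9/2)*0)) + 7²*(80 + 1) = √(64 + (-45/2 + 0)) + 49*81 = √(64 - 45/2) + 3969 = √(83/2) + 3969 = √166/2 + 3969 = 3969 + √166/2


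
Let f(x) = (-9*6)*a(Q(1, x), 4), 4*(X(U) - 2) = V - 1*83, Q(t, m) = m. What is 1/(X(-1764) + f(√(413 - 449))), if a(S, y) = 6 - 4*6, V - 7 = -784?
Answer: 1/759 ≈ 0.0013175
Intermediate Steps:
V = -777 (V = 7 - 784 = -777)
a(S, y) = -18 (a(S, y) = 6 - 24 = -18)
X(U) = -213 (X(U) = 2 + (-777 - 1*83)/4 = 2 + (-777 - 83)/4 = 2 + (¼)*(-860) = 2 - 215 = -213)
f(x) = 972 (f(x) = -9*6*(-18) = -54*(-18) = 972)
1/(X(-1764) + f(√(413 - 449))) = 1/(-213 + 972) = 1/759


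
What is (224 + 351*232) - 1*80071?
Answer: 1585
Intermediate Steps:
(224 + 351*232) - 1*80071 = (224 + 81432) - 80071 = 81656 - 80071 = 1585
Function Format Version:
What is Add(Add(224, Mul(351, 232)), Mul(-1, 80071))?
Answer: 1585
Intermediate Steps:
Add(Add(224, Mul(351, 232)), Mul(-1, 80071)) = Add(Add(224, 81432), -80071) = Add(81656, -80071) = 1585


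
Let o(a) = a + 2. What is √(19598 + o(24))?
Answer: 2*√4906 ≈ 140.09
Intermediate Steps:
o(a) = 2 + a
√(19598 + o(24)) = √(19598 + (2 + 24)) = √(19598 + 26) = √19624 = 2*√4906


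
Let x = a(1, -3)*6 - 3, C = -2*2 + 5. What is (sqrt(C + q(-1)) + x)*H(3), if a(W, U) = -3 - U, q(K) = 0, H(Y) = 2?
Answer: -4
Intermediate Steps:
C = 1 (C = -4 + 5 = 1)
x = -3 (x = (-3 - 1*(-3))*6 - 3 = (-3 + 3)*6 - 3 = 0*6 - 3 = 0 - 3 = -3)
(sqrt(C + q(-1)) + x)*H(3) = (sqrt(1 + 0) - 3)*2 = (sqrt(1) - 3)*2 = (1 - 3)*2 = -2*2 = -4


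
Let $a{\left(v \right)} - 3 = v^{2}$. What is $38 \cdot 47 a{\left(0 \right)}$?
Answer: $5358$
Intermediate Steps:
$a{\left(v \right)} = 3 + v^{2}$
$38 \cdot 47 a{\left(0 \right)} = 38 \cdot 47 \left(3 + 0^{2}\right) = 1786 \left(3 + 0\right) = 1786 \cdot 3 = 5358$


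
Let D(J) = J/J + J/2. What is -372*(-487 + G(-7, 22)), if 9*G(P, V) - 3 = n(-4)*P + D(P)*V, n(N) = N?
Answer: 182156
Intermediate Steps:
D(J) = 1 + J/2 (D(J) = 1 + J*(½) = 1 + J/2)
G(P, V) = ⅓ - 4*P/9 + V*(1 + P/2)/9 (G(P, V) = ⅓ + (-4*P + (1 + P/2)*V)/9 = ⅓ + (-4*P + V*(1 + P/2))/9 = ⅓ + (-4*P/9 + V*(1 + P/2)/9) = ⅓ - 4*P/9 + V*(1 + P/2)/9)
-372*(-487 + G(-7, 22)) = -372*(-487 + (⅓ - 4/9*(-7) + (1/18)*22*(2 - 7))) = -372*(-487 + (⅓ + 28/9 + (1/18)*22*(-5))) = -372*(-487 + (⅓ + 28/9 - 55/9)) = -372*(-487 - 8/3) = -372*(-1469/3) = 182156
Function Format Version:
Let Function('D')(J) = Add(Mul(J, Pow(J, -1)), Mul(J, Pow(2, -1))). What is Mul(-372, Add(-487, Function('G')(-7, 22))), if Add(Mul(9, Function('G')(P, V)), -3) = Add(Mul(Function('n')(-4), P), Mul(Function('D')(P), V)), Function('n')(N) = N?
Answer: 182156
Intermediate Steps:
Function('D')(J) = Add(1, Mul(Rational(1, 2), J)) (Function('D')(J) = Add(1, Mul(J, Rational(1, 2))) = Add(1, Mul(Rational(1, 2), J)))
Function('G')(P, V) = Add(Rational(1, 3), Mul(Rational(-4, 9), P), Mul(Rational(1, 9), V, Add(1, Mul(Rational(1, 2), P)))) (Function('G')(P, V) = Add(Rational(1, 3), Mul(Rational(1, 9), Add(Mul(-4, P), Mul(Add(1, Mul(Rational(1, 2), P)), V)))) = Add(Rational(1, 3), Mul(Rational(1, 9), Add(Mul(-4, P), Mul(V, Add(1, Mul(Rational(1, 2), P)))))) = Add(Rational(1, 3), Add(Mul(Rational(-4, 9), P), Mul(Rational(1, 9), V, Add(1, Mul(Rational(1, 2), P))))) = Add(Rational(1, 3), Mul(Rational(-4, 9), P), Mul(Rational(1, 9), V, Add(1, Mul(Rational(1, 2), P)))))
Mul(-372, Add(-487, Function('G')(-7, 22))) = Mul(-372, Add(-487, Add(Rational(1, 3), Mul(Rational(-4, 9), -7), Mul(Rational(1, 18), 22, Add(2, -7))))) = Mul(-372, Add(-487, Add(Rational(1, 3), Rational(28, 9), Mul(Rational(1, 18), 22, -5)))) = Mul(-372, Add(-487, Add(Rational(1, 3), Rational(28, 9), Rational(-55, 9)))) = Mul(-372, Add(-487, Rational(-8, 3))) = Mul(-372, Rational(-1469, 3)) = 182156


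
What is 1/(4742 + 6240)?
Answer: 1/10982 ≈ 9.1058e-5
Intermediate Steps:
1/(4742 + 6240) = 1/10982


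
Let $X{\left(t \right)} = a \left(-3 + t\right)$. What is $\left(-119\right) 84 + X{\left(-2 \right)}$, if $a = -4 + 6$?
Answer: $-10006$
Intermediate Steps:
$a = 2$
$X{\left(t \right)} = -6 + 2 t$ ($X{\left(t \right)} = 2 \left(-3 + t\right) = -6 + 2 t$)
$\left(-119\right) 84 + X{\left(-2 \right)} = \left(-119\right) 84 + \left(-6 + 2 \left(-2\right)\right) = -9996 - 10 = -10006$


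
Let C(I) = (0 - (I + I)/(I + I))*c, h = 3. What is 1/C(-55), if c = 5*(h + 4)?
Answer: -1/35 ≈ -0.028571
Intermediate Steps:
c = 35 (c = 5*(3 + 4) = 5*7 = 35)
C(I) = -35 (C(I) = (0 - (I + I)/(I + I))*35 = (0 - 2*I/(2*I))*35 = (0 - 2*I*1/(2*I))*35 = (0 - 1*1)*35 = (0 - 1)*35 = -1*35 = -35)
1/C(-55) = 1/(-35) = -1/35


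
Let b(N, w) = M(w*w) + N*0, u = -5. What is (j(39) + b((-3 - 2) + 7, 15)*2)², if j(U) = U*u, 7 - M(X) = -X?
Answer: 72361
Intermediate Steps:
M(X) = 7 + X (M(X) = 7 - (-1)*X = 7 + X)
j(U) = -5*U (j(U) = U*(-5) = -5*U)
b(N, w) = 7 + w² (b(N, w) = (7 + w*w) + N*0 = (7 + w²) + 0 = 7 + w²)
(j(39) + b((-3 - 2) + 7, 15)*2)² = (-5*39 + (7 + 15²)*2)² = (-195 + (7 + 225)*2)² = (-195 + 232*2)² = (-195 + 464)² = 269² = 72361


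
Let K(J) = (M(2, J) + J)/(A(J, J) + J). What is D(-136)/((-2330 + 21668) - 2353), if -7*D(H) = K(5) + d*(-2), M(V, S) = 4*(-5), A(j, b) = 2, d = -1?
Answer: 1/832265 ≈ 1.2015e-6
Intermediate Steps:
M(V, S) = -20
K(J) = (-20 + J)/(2 + J)
D(H) = 1/49 (D(H) = -((-20 + 5)/(2 + 5) - 1*(-2))/7 = -(-15/7 + 2)/7 = -⅐*(-⅐) = 1/49)
D(-136)/((-2330 + 21668) - 2353) = 1/(49*((-2330 + 21668) - 2353)) = 1/(49*(19338 - 2353)) = (1/49)/16985 = (1/49)*(1/16985) = 1/832265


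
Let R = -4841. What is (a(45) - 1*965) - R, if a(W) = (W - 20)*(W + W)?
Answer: 6126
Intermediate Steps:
a(W) = 2*W*(-20 + W) (a(W) = (-20 + W)*(2*W) = 2*W*(-20 + W))
(a(45) - 1*965) - R = (2*45*(-20 + 45) - 1*965) - 1*(-4841) = (2*45*25 - 965) + 4841 = (2250 - 965) + 4841 = 1285 + 4841 = 6126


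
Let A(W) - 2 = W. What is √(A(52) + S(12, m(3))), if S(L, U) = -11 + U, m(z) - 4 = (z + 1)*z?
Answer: √59 ≈ 7.6811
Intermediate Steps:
m(z) = 4 + z*(1 + z) (m(z) = 4 + (z + 1)*z = 4 + (1 + z)*z = 4 + z*(1 + z))
A(W) = 2 + W
√(A(52) + S(12, m(3))) = √((2 + 52) + (-11 + (4 + 3 + 3²))) = √(54 + (-11 + (4 + 3 + 9))) = √(54 + (-11 + 16)) = √(54 + 5) = √59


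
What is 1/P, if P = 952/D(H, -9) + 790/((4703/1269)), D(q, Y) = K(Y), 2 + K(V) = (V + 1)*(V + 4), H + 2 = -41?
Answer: 89357/21286318 ≈ 0.0041979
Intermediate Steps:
H = -43 (H = -2 - 41 = -43)
K(V) = -2 + (1 + V)*(4 + V) (K(V) = -2 + (V + 1)*(V + 4) = -2 + (1 + V)*(4 + V))
D(q, Y) = 2 + Y² + 5*Y
P = 21286318/89357 (P = 952/(2 + (-9)² + 5*(-9)) + 790/((4703/1269)) = 952/(2 + 81 - 45) + 790/((4703*(1/1269))) = 952/38 + 790/(4703/1269) = 952*(1/38) + 790*(1269/4703) = 476/19 + 1002510/4703 = 21286318/89357 ≈ 238.22)
1/P = 1/(21286318/89357) = 89357/21286318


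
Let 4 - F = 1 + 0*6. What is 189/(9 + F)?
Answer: 63/4 ≈ 15.750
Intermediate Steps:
F = 3 (F = 4 - (1 + 0*6) = 4 - (1 + 0) = 4 - 1*1 = 4 - 1 = 3)
189/(9 + F) = 189/(9 + 3) = 189/12 = (1/12)*189 = 63/4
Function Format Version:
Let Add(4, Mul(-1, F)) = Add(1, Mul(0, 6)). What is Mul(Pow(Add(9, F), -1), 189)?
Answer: Rational(63, 4) ≈ 15.750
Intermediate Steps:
F = 3 (F = Add(4, Mul(-1, Add(1, Mul(0, 6)))) = Add(4, Mul(-1, Add(1, 0))) = Add(4, Mul(-1, 1)) = Add(4, -1) = 3)
Mul(Pow(Add(9, F), -1), 189) = Mul(Pow(Add(9, 3), -1), 189) = Mul(Pow(12, -1), 189) = Mul(Rational(1, 12), 189) = Rational(63, 4)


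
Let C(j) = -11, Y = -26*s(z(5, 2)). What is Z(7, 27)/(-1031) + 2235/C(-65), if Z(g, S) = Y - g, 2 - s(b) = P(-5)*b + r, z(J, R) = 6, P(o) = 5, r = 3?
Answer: -2313074/11341 ≈ -203.96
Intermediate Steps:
s(b) = -1 - 5*b (s(b) = 2 - (5*b + 3) = 2 - (3 + 5*b) = 2 + (-3 - 5*b) = -1 - 5*b)
Y = 806 (Y = -26*(-1 - 5*6) = -26*(-1 - 30) = -26*(-31) = 806)
Z(g, S) = 806 - g
Z(7, 27)/(-1031) + 2235/C(-65) = (806 - 1*7)/(-1031) + 2235/(-11) = (806 - 7)*(-1/1031) + 2235*(-1/11) = 799*(-1/1031) - 2235/11 = -799/1031 - 2235/11 = -2313074/11341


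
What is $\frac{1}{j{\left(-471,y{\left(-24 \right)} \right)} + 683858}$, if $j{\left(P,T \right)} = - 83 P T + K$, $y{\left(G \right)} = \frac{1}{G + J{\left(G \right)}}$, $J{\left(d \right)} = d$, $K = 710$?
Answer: $\frac{16}{10940057} \approx 1.4625 \cdot 10^{-6}$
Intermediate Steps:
$y{\left(G \right)} = \frac{1}{2 G}$ ($y{\left(G \right)} = \frac{1}{G + G} = \frac{1}{2 G}$)
$j{\left(P,T \right)} = 710 - 83 P T$ ($j{\left(P,T \right)} = - 83 P T + 710 = 710 - 83 P T$)
$\frac{1}{j{\left(-471,y{\left(-24 \right)} \right)} + 683858} = \frac{1}{\left(710 - - 39093 \frac{1}{2 \left(-24\right)}\right) + 683858} = \frac{1}{\left(710 - - 39093 \cdot \frac{1}{2} \left(- \frac{1}{24}\right)\right) + 683858} = \frac{1}{\left(710 - \left(-39093\right) \left(- \frac{1}{48}\right)\right) + 683858} = \frac{1}{\left(710 - \frac{13031}{16}\right) + 683858} = \frac{1}{- \frac{1671}{16} + 683858} = \frac{1}{\frac{10940057}{16}} = \frac{16}{10940057}$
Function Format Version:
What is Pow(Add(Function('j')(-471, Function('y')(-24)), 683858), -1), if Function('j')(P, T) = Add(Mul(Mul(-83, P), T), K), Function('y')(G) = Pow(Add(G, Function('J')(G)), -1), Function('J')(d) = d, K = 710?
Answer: Rational(16, 10940057) ≈ 1.4625e-6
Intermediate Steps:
Function('y')(G) = Mul(Rational(1, 2), Pow(G, -1)) (Function('y')(G) = Pow(Add(G, G), -1) = Pow(Mul(2, G), -1) = Mul(Rational(1, 2), Pow(G, -1)))
Function('j')(P, T) = Add(710, Mul(-83, P, T)) (Function('j')(P, T) = Add(Mul(Mul(-83, P), T), 710) = Add(Mul(-83, P, T), 710) = Add(710, Mul(-83, P, T)))
Pow(Add(Function('j')(-471, Function('y')(-24)), 683858), -1) = Pow(Add(Add(710, Mul(-83, -471, Mul(Rational(1, 2), Pow(-24, -1)))), 683858), -1) = Pow(Add(Add(710, Mul(-83, -471, Mul(Rational(1, 2), Rational(-1, 24)))), 683858), -1) = Pow(Add(Add(710, Mul(-83, -471, Rational(-1, 48))), 683858), -1) = Pow(Add(Add(710, Rational(-13031, 16)), 683858), -1) = Pow(Add(Rational(-1671, 16), 683858), -1) = Pow(Rational(10940057, 16), -1) = Rational(16, 10940057)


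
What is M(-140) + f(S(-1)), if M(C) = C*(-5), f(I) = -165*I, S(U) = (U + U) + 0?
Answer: 1030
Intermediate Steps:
S(U) = 2*U (S(U) = 2*U + 0 = 2*U)
M(C) = -5*C
M(-140) + f(S(-1)) = -5*(-140) - 330*(-1) = 700 - 165*(-2) = 700 + 330 = 1030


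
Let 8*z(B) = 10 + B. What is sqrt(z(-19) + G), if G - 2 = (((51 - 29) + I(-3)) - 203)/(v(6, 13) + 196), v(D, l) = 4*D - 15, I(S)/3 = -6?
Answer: I*sqrt(64370)/820 ≈ 0.30941*I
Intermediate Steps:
I(S) = -18 (I(S) = 3*(-6) = -18)
z(B) = 5/4 + B/8 (z(B) = (10 + B)/8 = 5/4 + B/8)
v(D, l) = -15 + 4*D
G = 211/205 (G = 2 + (((51 - 29) - 18) - 203)/((-15 + 4*6) + 196) = 2 + ((22 - 18) - 203)/((-15 + 24) + 196) = 2 + (4 - 203)/(9 + 196) = 2 - 199/205 = 211/205 ≈ 1.0293)
sqrt(z(-19) + G) = sqrt((5/4 + (1/8)*(-19)) + 211/205) = sqrt((5/4 - 19/8) + 211/205) = sqrt(-9/8 + 211/205) = sqrt(-157/1640) = I*sqrt(64370)/820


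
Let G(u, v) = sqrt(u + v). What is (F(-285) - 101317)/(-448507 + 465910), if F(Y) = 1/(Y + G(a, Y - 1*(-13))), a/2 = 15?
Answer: -8253992324/1417770201 - 11*I*sqrt(2)/1417770201 ≈ -5.8218 - 1.0972e-8*I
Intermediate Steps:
a = 30 (a = 2*15 = 30)
F(Y) = 1/(Y + sqrt(43 + Y)) (F(Y) = 1/(Y + sqrt(30 + (Y - 1*(-13)))) = 1/(Y + sqrt(30 + (Y + 13))) = 1/(Y + sqrt(30 + (13 + Y))) = 1/(Y + sqrt(43 + Y)))
(F(-285) - 101317)/(-448507 + 465910) = (1/(-285 + sqrt(43 - 285)) - 101317)/(-448507 + 465910) = (1/(-285 + sqrt(-242)) - 101317)/17403 = (1/(-285 + 11*I*sqrt(2)) - 101317)*(1/17403) = (-101317 + 1/(-285 + 11*I*sqrt(2)))*(1/17403) = -101317/17403 + 1/(17403*(-285 + 11*I*sqrt(2)))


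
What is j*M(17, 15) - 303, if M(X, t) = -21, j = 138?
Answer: -3201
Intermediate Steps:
j*M(17, 15) - 303 = 138*(-21) - 303 = -2898 - 303 = -3201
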